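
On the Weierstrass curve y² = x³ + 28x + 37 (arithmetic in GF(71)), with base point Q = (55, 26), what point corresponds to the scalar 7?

Repeated addition: build up to 7Q.
2Q: tangent at (55, 26): λ = (3·55² + 28)/(2·26) ≡ 15/52. 52⁻¹ ≡ 56 (mod 71), so λ ≡ 15·56 ≡ 59.
  x = λ² - 55 - 55 = 3481 - 110 ≡ 34; y = λ·(55 - 34) - 26 ≡ 6. → (34, 6)
3Q: (34, 6) + (55, 26). λ = (26 - 6)/(55 - 34) ≡ 20/21 mod 71. 21⁻¹ ≡ 44 (mod 71), so λ ≡ 28.
  x = λ² - 34 - 55 = 784 - 89 ≡ 56; y = λ·(34 - 56) - 6 ≡ 17. → (56, 17)
4Q: (56, 17) + (55, 26). λ = (26 - 17)/(55 - 56) ≡ 9/70 mod 71. 70⁻¹ ≡ 70 (mod 71) since 70·70 = 4900 ≡ 1, so λ ≡ 62.
  x = λ² - 56 - 55 = 3844 - 111 ≡ 41; y = λ·(56 - 41) - 17 ≡ 61. → (41, 61)
5Q: (41, 61) + (55, 26). λ = (26 - 61)/(55 - 41) ≡ 36/14 mod 71. 14⁻¹ ≡ 66 (mod 71), so λ ≡ 33.
  x = λ² - 41 - 55 = 1089 - 96 ≡ 70; y = λ·(41 - 70) - 61 ≡ 47. → (70, 47)
6Q: (70, 47) + (55, 26). λ = (26 - 47)/(55 - 70) ≡ 50/56 mod 71. 56⁻¹ ≡ 52 (mod 71), so λ ≡ 44.
  x = λ² - 70 - 55 = 1936 - 125 ≡ 36; y = λ·(70 - 36) - 47 ≡ 29. → (36, 29)
7Q: (36, 29) + (55, 26). λ = (26 - 29)/(55 - 36) ≡ 68/19 mod 71. 19⁻¹ ≡ 15 (mod 71), so λ ≡ 26.
  x = λ² - 36 - 55 = 676 - 91 ≡ 17; y = λ·(36 - 17) - 29 ≡ 39. → (17, 39)

(17, 39)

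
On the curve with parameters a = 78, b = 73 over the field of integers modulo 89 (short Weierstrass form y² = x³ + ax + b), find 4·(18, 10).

(15, 48)

Write Q = (18, 10).
Double-and-add on 4 = (100)₂. Start with Q = (18, 10) for the leading 1-bit.
double: tangent at (18, 10): λ = (3·18² + 78)/(2·10) ≡ 71/20. 20⁻¹ ≡ 49 (mod 89) since 20·49 = 980 ≡ 1, so λ ≡ 71·49 ≡ 8.
  x = λ² - 18 - 18 = 64 - 36 ≡ 28; y = λ·(18 - 28) - 10 ≡ 88. → (28, 88)
double: tangent at (28, 88): λ = (3·28² + 78)/(2·88) ≡ 27/87. 87⁻¹ ≡ 44 (mod 89), so λ ≡ 27·44 ≡ 31.
  x = λ² - 28 - 28 = 961 - 56 ≡ 15; y = λ·(28 - 15) - 88 ≡ 48. → (15, 48)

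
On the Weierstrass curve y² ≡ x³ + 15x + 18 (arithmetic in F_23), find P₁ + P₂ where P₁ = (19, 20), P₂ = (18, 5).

(4, 21)

(19, 20) + (18, 5). λ = (5 - 20)/(18 - 19) ≡ 8/22 mod 23. 22⁻¹ ≡ 22 (mod 23), so λ ≡ 15.
  x = λ² - 19 - 18 = 225 - 37 ≡ 4; y = λ·(19 - 4) - 20 ≡ 21. → (4, 21)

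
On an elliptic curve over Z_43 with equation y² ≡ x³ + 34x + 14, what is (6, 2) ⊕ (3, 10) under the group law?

(22, 12)

(6, 2) + (3, 10). λ = (10 - 2)/(3 - 6) ≡ 8/40 mod 43. 40⁻¹ ≡ 14 (mod 43) since 40·14 = 560 ≡ 1, so λ ≡ 26.
  x = λ² - 6 - 3 = 676 - 9 ≡ 22; y = λ·(6 - 22) - 2 ≡ 12. → (22, 12)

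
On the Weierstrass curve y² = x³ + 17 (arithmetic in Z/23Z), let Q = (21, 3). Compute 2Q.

(8, 0)

tangent at (21, 3): λ = (3·21² + 0)/(2·3) ≡ 12/6. 6⁻¹ ≡ 4 (mod 23) since 6·4 = 24 ≡ 1, so λ ≡ 12·4 ≡ 2.
  x = λ² - 21 - 21 = 4 - 42 ≡ 8; y = λ·(21 - 8) - 3 ≡ 0. → (8, 0)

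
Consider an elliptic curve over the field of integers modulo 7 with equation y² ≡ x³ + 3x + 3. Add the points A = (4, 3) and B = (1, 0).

(3, 5)

(4, 3) + (1, 0). λ = (0 - 3)/(1 - 4) ≡ 4/4 mod 7. 4⁻¹ ≡ 2 (mod 7), so λ ≡ 1.
  x = λ² - 4 - 1 = 1 - 5 ≡ 3; y = λ·(4 - 3) - 3 ≡ 5. → (3, 5)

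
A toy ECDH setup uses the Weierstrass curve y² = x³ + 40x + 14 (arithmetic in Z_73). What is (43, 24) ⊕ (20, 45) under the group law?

(43, 24) + (20, 45). λ = (45 - 24)/(20 - 43) ≡ 21/50 mod 73. 50⁻¹ ≡ 19 (mod 73), so λ ≡ 34.
  x = λ² - 43 - 20 = 1156 - 63 ≡ 71; y = λ·(43 - 71) - 24 ≡ 46. → (71, 46)

(71, 46)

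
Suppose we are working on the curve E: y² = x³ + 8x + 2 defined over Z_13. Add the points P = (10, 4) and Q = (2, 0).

(10, 4) + (2, 0). λ = (0 - 4)/(2 - 10) ≡ 9/5 mod 13. 5⁻¹ ≡ 8 (mod 13), so λ ≡ 7.
  x = λ² - 10 - 2 = 49 - 12 ≡ 11; y = λ·(10 - 11) - 4 ≡ 2. → (11, 2)

(11, 2)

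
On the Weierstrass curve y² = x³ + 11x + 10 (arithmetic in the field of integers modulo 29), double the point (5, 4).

(24, 2)

tangent at (5, 4): λ = (3·5² + 11)/(2·4) ≡ 28/8. 8⁻¹ ≡ 11 (mod 29) since 8·11 = 88 ≡ 1, so λ ≡ 28·11 ≡ 18.
  x = λ² - 5 - 5 = 324 - 10 ≡ 24; y = λ·(5 - 24) - 4 ≡ 2. → (24, 2)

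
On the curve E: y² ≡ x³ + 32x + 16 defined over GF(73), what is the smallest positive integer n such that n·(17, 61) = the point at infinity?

8

2P: tangent at (17, 61): λ = (3·17² + 32)/(2·61) ≡ 23/49. 49⁻¹ ≡ 3 (mod 73) since 49·3 = 147 ≡ 1, so λ ≡ 23·3 ≡ 69.
  x = λ² - 17 - 17 = 4761 - 34 ≡ 55; y = λ·(17 - 55) - 61 ≡ 18. → (55, 18)
3P: (55, 18) + (17, 61). λ = (61 - 18)/(17 - 55) ≡ 43/35 mod 73. 35⁻¹ ≡ 48 (mod 73), so λ ≡ 20.
  x = λ² - 55 - 17 = 400 - 72 ≡ 36; y = λ·(55 - 36) - 18 ≡ 70. → (36, 70)
4P: (36, 70) + (17, 61). λ = (61 - 70)/(17 - 36) ≡ 64/54 mod 73. 54⁻¹ ≡ 23 (mod 73), so λ ≡ 12.
  x = λ² - 36 - 17 = 144 - 53 ≡ 18; y = λ·(36 - 18) - 70 ≡ 0. → (18, 0)
5P: (18, 0) + (17, 61). λ = (61 - 0)/(17 - 18) ≡ 61/72 mod 73. 72⁻¹ ≡ 72 (mod 73) since 72·72 = 5184 ≡ 1, so λ ≡ 12.
  x = λ² - 18 - 17 = 144 - 35 ≡ 36; y = λ·(18 - 36) - 0 ≡ 3. → (36, 3)
6P: (36, 3) + (17, 61). λ = (61 - 3)/(17 - 36) ≡ 58/54 mod 73. 54⁻¹ ≡ 23 (mod 73), so λ ≡ 20.
  x = λ² - 36 - 17 = 400 - 53 ≡ 55; y = λ·(36 - 55) - 3 ≡ 55. → (55, 55)
7P: (55, 55) + (17, 61). λ = (61 - 55)/(17 - 55) ≡ 6/35 mod 73. 35⁻¹ ≡ 48 (mod 73), so λ ≡ 69.
  x = λ² - 55 - 17 = 4761 - 72 ≡ 17; y = λ·(55 - 17) - 55 ≡ 12. → (17, 12)
8P: (17, 12) + (17, 61): same x and y₁ ≡ -y₂, so the sum is the point at infinity.
8P = the point at infinity, so the order is 8.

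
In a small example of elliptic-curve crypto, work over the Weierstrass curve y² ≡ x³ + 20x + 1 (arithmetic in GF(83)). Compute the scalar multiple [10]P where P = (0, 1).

(49, 43)

Repeated addition: build up to 10P.
2P: tangent at (0, 1): λ = (3·0² + 20)/(2·1) ≡ 20/2. 2⁻¹ ≡ 42 (mod 83), so λ ≡ 20·42 ≡ 10.
  x = λ² - 0 - 0 = 100 - 0 ≡ 17; y = λ·(0 - 17) - 1 ≡ 78. → (17, 78)
3P: (17, 78) + (0, 1). λ = (1 - 78)/(0 - 17) ≡ 6/66 mod 83. 66⁻¹ ≡ 39 (mod 83), so λ ≡ 68.
  x = λ² - 17 - 0 = 4624 - 17 ≡ 42; y = λ·(17 - 42) - 78 ≡ 48. → (42, 48)
4P: (42, 48) + (0, 1). λ = (1 - 48)/(0 - 42) ≡ 36/41 mod 83. 41⁻¹ ≡ 81 (mod 83), so λ ≡ 11.
  x = λ² - 42 - 0 = 121 - 42 ≡ 79; y = λ·(42 - 79) - 48 ≡ 43. → (79, 43)
5P: (79, 43) + (0, 1). λ = (1 - 43)/(0 - 79) ≡ 41/4 mod 83. 4⁻¹ ≡ 21 (mod 83) since 4·21 = 84 ≡ 1, so λ ≡ 31.
  x = λ² - 79 - 0 = 961 - 79 ≡ 52; y = λ·(79 - 52) - 43 ≡ 47. → (52, 47)
6P: (52, 47) + (0, 1). λ = (1 - 47)/(0 - 52) ≡ 37/31 mod 83. 31⁻¹ ≡ 75 (mod 83) since 31·75 = 2325 ≡ 1, so λ ≡ 36.
  x = λ² - 52 - 0 = 1296 - 52 ≡ 82; y = λ·(52 - 82) - 47 ≡ 35. → (82, 35)
7P: (82, 35) + (0, 1). λ = (1 - 35)/(0 - 82) ≡ 49/1 mod 83. 1⁻¹ ≡ 1 (mod 83), so λ ≡ 49.
  x = λ² - 82 - 0 = 2401 - 82 ≡ 78; y = λ·(82 - 78) - 35 ≡ 78. → (78, 78)
8P: (78, 78) + (0, 1). λ = (1 - 78)/(0 - 78) ≡ 6/5 mod 83. 5⁻¹ ≡ 50 (mod 83), so λ ≡ 51.
  x = λ² - 78 - 0 = 2601 - 78 ≡ 33; y = λ·(78 - 33) - 78 ≡ 59. → (33, 59)
9P: (33, 59) + (0, 1). λ = (1 - 59)/(0 - 33) ≡ 25/50 mod 83. 50⁻¹ ≡ 5 (mod 83), so λ ≡ 42.
  x = λ² - 33 - 0 = 1764 - 33 ≡ 71; y = λ·(33 - 71) - 59 ≡ 5. → (71, 5)
10P: (71, 5) + (0, 1). λ = (1 - 5)/(0 - 71) ≡ 79/12 mod 83. 12⁻¹ ≡ 7 (mod 83) since 12·7 = 84 ≡ 1, so λ ≡ 55.
  x = λ² - 71 - 0 = 3025 - 71 ≡ 49; y = λ·(71 - 49) - 5 ≡ 43. → (49, 43)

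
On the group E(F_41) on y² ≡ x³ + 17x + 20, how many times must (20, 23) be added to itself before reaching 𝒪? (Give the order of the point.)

2P: tangent at (20, 23): λ = (3·20² + 17)/(2·23) ≡ 28/5. 5⁻¹ ≡ 33 (mod 41) since 5·33 = 165 ≡ 1, so λ ≡ 28·33 ≡ 22.
  x = λ² - 20 - 20 = 484 - 40 ≡ 34; y = λ·(20 - 34) - 23 ≡ 38. → (34, 38)
3P: (34, 38) + (20, 23). λ = (23 - 38)/(20 - 34) ≡ 26/27 mod 41. 27⁻¹ ≡ 38 (mod 41), so λ ≡ 4.
  x = λ² - 34 - 20 = 16 - 54 ≡ 3; y = λ·(34 - 3) - 38 ≡ 4. → (3, 4)
4P: (3, 4) + (20, 23). λ = (23 - 4)/(20 - 3) ≡ 19/17 mod 41. 17⁻¹ ≡ 29 (mod 41) since 17·29 = 493 ≡ 1, so λ ≡ 18.
  x = λ² - 3 - 20 = 324 - 23 ≡ 14; y = λ·(3 - 14) - 4 ≡ 3. → (14, 3)
5P: (14, 3) + (20, 23). λ = (23 - 3)/(20 - 14) ≡ 20/6 mod 41. 6⁻¹ ≡ 7 (mod 41), so λ ≡ 17.
  x = λ² - 14 - 20 = 289 - 34 ≡ 9; y = λ·(14 - 9) - 3 ≡ 0. → (9, 0)
6P: (9, 0) + (20, 23). λ = (23 - 0)/(20 - 9) ≡ 23/11 mod 41. 11⁻¹ ≡ 15 (mod 41), so λ ≡ 17.
  x = λ² - 9 - 20 = 289 - 29 ≡ 14; y = λ·(9 - 14) - 0 ≡ 38. → (14, 38)
7P: (14, 38) + (20, 23). λ = (23 - 38)/(20 - 14) ≡ 26/6 mod 41. 6⁻¹ ≡ 7 (mod 41), so λ ≡ 18.
  x = λ² - 14 - 20 = 324 - 34 ≡ 3; y = λ·(14 - 3) - 38 ≡ 37. → (3, 37)
8P: (3, 37) + (20, 23). λ = (23 - 37)/(20 - 3) ≡ 27/17 mod 41. 17⁻¹ ≡ 29 (mod 41) since 17·29 = 493 ≡ 1, so λ ≡ 4.
  x = λ² - 3 - 20 = 16 - 23 ≡ 34; y = λ·(3 - 34) - 37 ≡ 3. → (34, 3)
9P: (34, 3) + (20, 23). λ = (23 - 3)/(20 - 34) ≡ 20/27 mod 41. 27⁻¹ ≡ 38 (mod 41), so λ ≡ 22.
  x = λ² - 34 - 20 = 484 - 54 ≡ 20; y = λ·(34 - 20) - 3 ≡ 18. → (20, 18)
10P: (20, 18) + (20, 23): same x and y₁ ≡ -y₂, so the sum is 𝒪.
10P = 𝒪, so the order is 10.

10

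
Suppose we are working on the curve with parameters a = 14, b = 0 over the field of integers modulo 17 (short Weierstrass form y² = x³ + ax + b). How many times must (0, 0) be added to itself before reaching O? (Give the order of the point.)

2

2P: (0, 0) + (0, 0): same x and y₁ ≡ -y₂, so the sum is O.
2P = O, so the order is 2.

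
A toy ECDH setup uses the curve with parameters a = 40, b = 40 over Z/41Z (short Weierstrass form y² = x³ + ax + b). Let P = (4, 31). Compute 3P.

(29, 13)

Repeated addition: build up to 3P.
2P: tangent at (4, 31): λ = (3·4² + 40)/(2·31) ≡ 6/21. 21⁻¹ ≡ 2 (mod 41), so λ ≡ 6·2 ≡ 12.
  x = λ² - 4 - 4 = 144 - 8 ≡ 13; y = λ·(4 - 13) - 31 ≡ 25. → (13, 25)
3P: (13, 25) + (4, 31). λ = (31 - 25)/(4 - 13) ≡ 6/32 mod 41. 32⁻¹ ≡ 9 (mod 41), so λ ≡ 13.
  x = λ² - 13 - 4 = 169 - 17 ≡ 29; y = λ·(13 - 29) - 25 ≡ 13. → (29, 13)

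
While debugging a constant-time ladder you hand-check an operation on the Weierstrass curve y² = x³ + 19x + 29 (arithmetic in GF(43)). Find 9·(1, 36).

(6, 31)

Write P = (1, 36).
Double-and-add on 9 = (1001)₂. Start with P = (1, 36) for the leading 1-bit.
double: tangent at (1, 36): λ = (3·1² + 19)/(2·36) ≡ 22/29. 29⁻¹ ≡ 3 (mod 43), so λ ≡ 22·3 ≡ 23.
  x = λ² - 1 - 1 = 529 - 2 ≡ 11; y = λ·(1 - 11) - 36 ≡ 35. → (11, 35)
double: tangent at (11, 35): λ = (3·11² + 19)/(2·35) ≡ 38/27. 27⁻¹ ≡ 8 (mod 43), so λ ≡ 38·8 ≡ 3.
  x = λ² - 11 - 11 = 9 - 22 ≡ 30; y = λ·(11 - 30) - 35 ≡ 37. → (30, 37)
double: tangent at (30, 37): λ = (3·30² + 19)/(2·37) ≡ 10/31. 31⁻¹ ≡ 25 (mod 43) since 31·25 = 775 ≡ 1, so λ ≡ 10·25 ≡ 35.
  x = λ² - 30 - 30 = 1225 - 60 ≡ 4; y = λ·(30 - 4) - 37 ≡ 13. → (4, 13)
add P: (4, 13) + (1, 36). λ = (36 - 13)/(1 - 4) ≡ 23/40 mod 43. 40⁻¹ ≡ 14 (mod 43) since 40·14 = 560 ≡ 1, so λ ≡ 21.
  x = λ² - 4 - 1 = 441 - 5 ≡ 6; y = λ·(4 - 6) - 13 ≡ 31. → (6, 31)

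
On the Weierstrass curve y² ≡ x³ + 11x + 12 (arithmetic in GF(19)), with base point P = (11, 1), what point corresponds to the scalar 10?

(16, 3)

Double-and-add on 10 = (1010)₂. Start with P = (11, 1) for the leading 1-bit.
double: tangent at (11, 1): λ = (3·11² + 11)/(2·1) ≡ 13/2. 2⁻¹ ≡ 10 (mod 19), so λ ≡ 13·10 ≡ 16.
  x = λ² - 11 - 11 = 256 - 22 ≡ 6; y = λ·(11 - 6) - 1 ≡ 3. → (6, 3)
double: tangent at (6, 3): λ = (3·6² + 11)/(2·3) ≡ 5/6. 6⁻¹ ≡ 16 (mod 19) since 6·16 = 96 ≡ 1, so λ ≡ 5·16 ≡ 4.
  x = λ² - 6 - 6 = 16 - 12 ≡ 4; y = λ·(6 - 4) - 3 ≡ 5. → (4, 5)
add P: (4, 5) + (11, 1). λ = (1 - 5)/(11 - 4) ≡ 15/7 mod 19. 7⁻¹ ≡ 11 (mod 19) since 7·11 = 77 ≡ 1, so λ ≡ 13.
  x = λ² - 4 - 11 = 169 - 15 ≡ 2; y = λ·(4 - 2) - 5 ≡ 2. → (2, 2)
double: tangent at (2, 2): λ = (3·2² + 11)/(2·2) ≡ 4/4. 4⁻¹ ≡ 5 (mod 19) since 4·5 = 20 ≡ 1, so λ ≡ 4·5 ≡ 1.
  x = λ² - 2 - 2 = 1 - 4 ≡ 16; y = λ·(2 - 16) - 2 ≡ 3. → (16, 3)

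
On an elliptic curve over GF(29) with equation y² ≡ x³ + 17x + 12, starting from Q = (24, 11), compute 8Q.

(27, 12)

Double-and-add on 8 = (1000)₂. Start with Q = (24, 11) for the leading 1-bit.
double: tangent at (24, 11): λ = (3·24² + 17)/(2·11) ≡ 5/22. 22⁻¹ ≡ 4 (mod 29) since 22·4 = 88 ≡ 1, so λ ≡ 5·4 ≡ 20.
  x = λ² - 24 - 24 = 400 - 48 ≡ 4; y = λ·(24 - 4) - 11 ≡ 12. → (4, 12)
double: tangent at (4, 12): λ = (3·4² + 17)/(2·12) ≡ 7/24. 24⁻¹ ≡ 23 (mod 29), so λ ≡ 7·23 ≡ 16.
  x = λ² - 4 - 4 = 256 - 8 ≡ 16; y = λ·(4 - 16) - 12 ≡ 28. → (16, 28)
double: tangent at (16, 28): λ = (3·16² + 17)/(2·28) ≡ 2/27. 27⁻¹ ≡ 14 (mod 29) since 27·14 = 378 ≡ 1, so λ ≡ 2·14 ≡ 28.
  x = λ² - 16 - 16 = 784 - 32 ≡ 27; y = λ·(16 - 27) - 28 ≡ 12. → (27, 12)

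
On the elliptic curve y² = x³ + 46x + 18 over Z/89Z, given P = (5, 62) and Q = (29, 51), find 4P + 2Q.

First 4P:
Repeated addition: build up to 4P.
2P: tangent at (5, 62): λ = (3·5² + 46)/(2·62) ≡ 32/35. 35⁻¹ ≡ 28 (mod 89), so λ ≡ 32·28 ≡ 6.
  x = λ² - 5 - 5 = 36 - 10 ≡ 26; y = λ·(5 - 26) - 62 ≡ 79. → (26, 79)
3P: (26, 79) + (5, 62). λ = (62 - 79)/(5 - 26) ≡ 72/68 mod 89. 68⁻¹ ≡ 72 (mod 89) since 68·72 = 4896 ≡ 1, so λ ≡ 22.
  x = λ² - 26 - 5 = 484 - 31 ≡ 8; y = λ·(26 - 8) - 79 ≡ 50. → (8, 50)
4P: (8, 50) + (5, 62). λ = (62 - 50)/(5 - 8) ≡ 12/86 mod 89. 86⁻¹ ≡ 59 (mod 89) since 86·59 = 5074 ≡ 1, so λ ≡ 85.
  x = λ² - 8 - 5 = 7225 - 13 ≡ 3; y = λ·(8 - 3) - 50 ≡ 19. → (3, 19)
4P = (3, 19).
Next 2Q:
Repeated addition: build up to 2Q.
2Q: tangent at (29, 51): λ = (3·29² + 46)/(2·51) ≡ 77/13. 13⁻¹ ≡ 48 (mod 89) since 13·48 = 624 ≡ 1, so λ ≡ 77·48 ≡ 47.
  x = λ² - 29 - 29 = 2209 - 58 ≡ 15; y = λ·(29 - 15) - 51 ≡ 73. → (15, 73)
2Q = (15, 73).
Finally 4P + 2Q:
(3, 19) + (15, 73). λ = (73 - 19)/(15 - 3) ≡ 54/12 mod 89. 12⁻¹ ≡ 52 (mod 89), so λ ≡ 49.
  x = λ² - 3 - 15 = 2401 - 18 ≡ 69; y = λ·(3 - 69) - 19 ≡ 40. → (69, 40)

(69, 40)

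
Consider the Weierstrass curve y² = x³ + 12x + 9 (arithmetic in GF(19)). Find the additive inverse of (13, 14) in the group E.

-(13, 14) = (13, -14 mod 19) = (13, 5).

(13, 5)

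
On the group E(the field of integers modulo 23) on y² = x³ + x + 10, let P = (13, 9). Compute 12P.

(6, 18)

Double-and-add on 12 = (1100)₂. Start with P = (13, 9) for the leading 1-bit.
double: tangent at (13, 9): λ = (3·13² + 1)/(2·9) ≡ 2/18. 18⁻¹ ≡ 9 (mod 23) since 18·9 = 162 ≡ 1, so λ ≡ 2·9 ≡ 18.
  x = λ² - 13 - 13 = 324 - 26 ≡ 22; y = λ·(13 - 22) - 9 ≡ 13. → (22, 13)
add P: (22, 13) + (13, 9). λ = (9 - 13)/(13 - 22) ≡ 19/14 mod 23. 14⁻¹ ≡ 5 (mod 23), so λ ≡ 3.
  x = λ² - 22 - 13 = 9 - 35 ≡ 20; y = λ·(22 - 20) - 13 ≡ 16. → (20, 16)
double: tangent at (20, 16): λ = (3·20² + 1)/(2·16) ≡ 5/9. 9⁻¹ ≡ 18 (mod 23), so λ ≡ 5·18 ≡ 21.
  x = λ² - 20 - 20 = 441 - 40 ≡ 10; y = λ·(20 - 10) - 16 ≡ 10. → (10, 10)
double: tangent at (10, 10): λ = (3·10² + 1)/(2·10) ≡ 2/20. 20⁻¹ ≡ 15 (mod 23) since 20·15 = 300 ≡ 1, so λ ≡ 2·15 ≡ 7.
  x = λ² - 10 - 10 = 49 - 20 ≡ 6; y = λ·(10 - 6) - 10 ≡ 18. → (6, 18)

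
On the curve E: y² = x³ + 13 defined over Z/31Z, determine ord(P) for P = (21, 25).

5

2P: tangent at (21, 25): λ = (3·21² + 0)/(2·25) ≡ 21/19. 19⁻¹ ≡ 18 (mod 31) since 19·18 = 342 ≡ 1, so λ ≡ 21·18 ≡ 6.
  x = λ² - 21 - 21 = 36 - 42 ≡ 25; y = λ·(21 - 25) - 25 ≡ 13. → (25, 13)
3P: (25, 13) + (21, 25). λ = (25 - 13)/(21 - 25) ≡ 12/27 mod 31. 27⁻¹ ≡ 23 (mod 31), so λ ≡ 28.
  x = λ² - 25 - 21 = 784 - 46 ≡ 25; y = λ·(25 - 25) - 13 ≡ 18. → (25, 18)
4P: (25, 18) + (21, 25). λ = (25 - 18)/(21 - 25) ≡ 7/27 mod 31. 27⁻¹ ≡ 23 (mod 31) since 27·23 = 621 ≡ 1, so λ ≡ 6.
  x = λ² - 25 - 21 = 36 - 46 ≡ 21; y = λ·(25 - 21) - 18 ≡ 6. → (21, 6)
5P: (21, 6) + (21, 25): same x and y₁ ≡ -y₂, so the sum is O.
5P = O, so the order is 5.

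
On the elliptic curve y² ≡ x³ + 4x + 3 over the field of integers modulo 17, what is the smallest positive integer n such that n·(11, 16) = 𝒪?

2P: tangent at (11, 16): λ = (3·11² + 4)/(2·16) ≡ 10/15. 15⁻¹ ≡ 8 (mod 17), so λ ≡ 10·8 ≡ 12.
  x = λ² - 11 - 11 = 144 - 22 ≡ 3; y = λ·(11 - 3) - 16 ≡ 12. → (3, 12)
3P: (3, 12) + (11, 16). λ = (16 - 12)/(11 - 3) ≡ 4/8 mod 17. 8⁻¹ ≡ 15 (mod 17), so λ ≡ 9.
  x = λ² - 3 - 11 = 81 - 14 ≡ 16; y = λ·(3 - 16) - 12 ≡ 7. → (16, 7)
4P: (16, 7) + (11, 16). λ = (16 - 7)/(11 - 16) ≡ 9/12 mod 17. 12⁻¹ ≡ 10 (mod 17), so λ ≡ 5.
  x = λ² - 16 - 11 = 25 - 27 ≡ 15; y = λ·(16 - 15) - 7 ≡ 15. → (15, 15)
5P: (15, 15) + (11, 16). λ = (16 - 15)/(11 - 15) ≡ 1/13 mod 17. 13⁻¹ ≡ 4 (mod 17) since 13·4 = 52 ≡ 1, so λ ≡ 4.
  x = λ² - 15 - 11 = 16 - 26 ≡ 7; y = λ·(15 - 7) - 15 ≡ 0. → (7, 0)
6P: (7, 0) + (11, 16). λ = (16 - 0)/(11 - 7) ≡ 16/4 mod 17. 4⁻¹ ≡ 13 (mod 17) since 4·13 = 52 ≡ 1, so λ ≡ 4.
  x = λ² - 7 - 11 = 16 - 18 ≡ 15; y = λ·(7 - 15) - 0 ≡ 2. → (15, 2)
7P: (15, 2) + (11, 16). λ = (16 - 2)/(11 - 15) ≡ 14/13 mod 17. 13⁻¹ ≡ 4 (mod 17) since 13·4 = 52 ≡ 1, so λ ≡ 5.
  x = λ² - 15 - 11 = 25 - 26 ≡ 16; y = λ·(15 - 16) - 2 ≡ 10. → (16, 10)
8P: (16, 10) + (11, 16). λ = (16 - 10)/(11 - 16) ≡ 6/12 mod 17. 12⁻¹ ≡ 10 (mod 17) since 12·10 = 120 ≡ 1, so λ ≡ 9.
  x = λ² - 16 - 11 = 81 - 27 ≡ 3; y = λ·(16 - 3) - 10 ≡ 5. → (3, 5)
9P: (3, 5) + (11, 16). λ = (16 - 5)/(11 - 3) ≡ 11/8 mod 17. 8⁻¹ ≡ 15 (mod 17) since 8·15 = 120 ≡ 1, so λ ≡ 12.
  x = λ² - 3 - 11 = 144 - 14 ≡ 11; y = λ·(3 - 11) - 5 ≡ 1. → (11, 1)
10P: (11, 1) + (11, 16): same x and y₁ ≡ -y₂, so the sum is 𝒪.
10P = 𝒪, so the order is 10.

10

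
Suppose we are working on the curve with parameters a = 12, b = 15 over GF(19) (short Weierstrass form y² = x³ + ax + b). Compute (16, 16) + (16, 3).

O

The two points share x = 16 and their y-coordinates satisfy 16 + 3 ≡ 0 (mod 19), so they are inverses. Their sum is O.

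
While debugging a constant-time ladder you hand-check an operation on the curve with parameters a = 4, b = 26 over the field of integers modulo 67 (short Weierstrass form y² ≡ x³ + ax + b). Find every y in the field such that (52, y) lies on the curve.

x³ + 4x + 26 = 140842 ≡ 8 (mod 67).
8 is a non-residue mod 67; no y exists.

none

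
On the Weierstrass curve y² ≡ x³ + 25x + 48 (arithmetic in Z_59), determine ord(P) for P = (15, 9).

7

2P: tangent at (15, 9): λ = (3·15² + 25)/(2·9) ≡ 51/18. 18⁻¹ ≡ 23 (mod 59), so λ ≡ 51·23 ≡ 52.
  x = λ² - 15 - 15 = 2704 - 30 ≡ 19; y = λ·(15 - 19) - 9 ≡ 19. → (19, 19)
3P: (19, 19) + (15, 9). λ = (9 - 19)/(15 - 19) ≡ 49/55 mod 59. 55⁻¹ ≡ 44 (mod 59) since 55·44 = 2420 ≡ 1, so λ ≡ 32.
  x = λ² - 19 - 15 = 1024 - 34 ≡ 46; y = λ·(19 - 46) - 19 ≡ 2. → (46, 2)
4P: (46, 2) + (15, 9). λ = (9 - 2)/(15 - 46) ≡ 7/28 mod 59. 28⁻¹ ≡ 19 (mod 59), so λ ≡ 15.
  x = λ² - 46 - 15 = 225 - 61 ≡ 46; y = λ·(46 - 46) - 2 ≡ 57. → (46, 57)
5P: (46, 57) + (15, 9). λ = (9 - 57)/(15 - 46) ≡ 11/28 mod 59. 28⁻¹ ≡ 19 (mod 59), so λ ≡ 32.
  x = λ² - 46 - 15 = 1024 - 61 ≡ 19; y = λ·(46 - 19) - 57 ≡ 40. → (19, 40)
6P: (19, 40) + (15, 9). λ = (9 - 40)/(15 - 19) ≡ 28/55 mod 59. 55⁻¹ ≡ 44 (mod 59) since 55·44 = 2420 ≡ 1, so λ ≡ 52.
  x = λ² - 19 - 15 = 2704 - 34 ≡ 15; y = λ·(19 - 15) - 40 ≡ 50. → (15, 50)
7P: (15, 50) + (15, 9): same x and y₁ ≡ -y₂, so the sum is O.
7P = O, so the order is 7.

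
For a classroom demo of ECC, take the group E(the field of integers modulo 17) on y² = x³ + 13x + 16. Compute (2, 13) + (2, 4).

The two points share x = 2 and their y-coordinates satisfy 13 + 4 ≡ 0 (mod 17), so they are inverses. Their sum is the point at infinity.

O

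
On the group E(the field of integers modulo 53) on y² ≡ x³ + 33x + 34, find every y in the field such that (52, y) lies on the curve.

x³ + 33x + 34 = 142358 ≡ 0 (mod 53).
Only y = 0 satisfies y² ≡ 0.

0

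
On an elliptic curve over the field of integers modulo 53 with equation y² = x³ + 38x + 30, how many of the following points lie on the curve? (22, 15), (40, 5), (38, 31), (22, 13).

(22, 15): 15² ≡ 13, rhs ≡ 13 → on.
(40, 5): 5² ≡ 25, rhs ≡ 42 → off.
(38, 31): 31² ≡ 7, rhs ≡ 7 → on.
(22, 13): 13² ≡ 10, rhs ≡ 13 → off.

2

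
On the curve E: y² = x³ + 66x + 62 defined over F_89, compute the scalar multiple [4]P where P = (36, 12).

(46, 65)

Double-and-add on 4 = (100)₂. Start with P = (36, 12) for the leading 1-bit.
double: tangent at (36, 12): λ = (3·36² + 66)/(2·12) ≡ 38/24. 24⁻¹ ≡ 26 (mod 89), so λ ≡ 38·26 ≡ 9.
  x = λ² - 36 - 36 = 81 - 72 ≡ 9; y = λ·(36 - 9) - 12 ≡ 53. → (9, 53)
double: tangent at (9, 53): λ = (3·9² + 66)/(2·53) ≡ 42/17. 17⁻¹ ≡ 21 (mod 89), so λ ≡ 42·21 ≡ 81.
  x = λ² - 9 - 9 = 6561 - 18 ≡ 46; y = λ·(9 - 46) - 53 ≡ 65. → (46, 65)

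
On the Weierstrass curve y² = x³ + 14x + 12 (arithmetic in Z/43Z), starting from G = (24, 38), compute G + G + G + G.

Repeated addition: build up to 4G.
2G: tangent at (24, 38): λ = (3·24² + 14)/(2·38) ≡ 22/33. 33⁻¹ ≡ 30 (mod 43), so λ ≡ 22·30 ≡ 15.
  x = λ² - 24 - 24 = 225 - 48 ≡ 5; y = λ·(24 - 5) - 38 ≡ 32. → (5, 32)
3G: (5, 32) + (24, 38). λ = (38 - 32)/(24 - 5) ≡ 6/19 mod 43. 19⁻¹ ≡ 34 (mod 43), so λ ≡ 32.
  x = λ² - 5 - 24 = 1024 - 29 ≡ 6; y = λ·(5 - 6) - 32 ≡ 22. → (6, 22)
4G: (6, 22) + (24, 38). λ = (38 - 22)/(24 - 6) ≡ 16/18 mod 43. 18⁻¹ ≡ 12 (mod 43) since 18·12 = 216 ≡ 1, so λ ≡ 20.
  x = λ² - 6 - 24 = 400 - 30 ≡ 26; y = λ·(6 - 26) - 22 ≡ 8. → (26, 8)

(26, 8)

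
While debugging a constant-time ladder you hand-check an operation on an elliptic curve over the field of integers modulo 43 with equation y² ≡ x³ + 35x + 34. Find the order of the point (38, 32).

2P: tangent at (38, 32): λ = (3·38² + 35)/(2·32) ≡ 24/21. 21⁻¹ ≡ 41 (mod 43), so λ ≡ 24·41 ≡ 38.
  x = λ² - 38 - 38 = 1444 - 76 ≡ 35; y = λ·(38 - 35) - 32 ≡ 39. → (35, 39)
3P: (35, 39) + (38, 32). λ = (32 - 39)/(38 - 35) ≡ 36/3 mod 43. 3⁻¹ ≡ 29 (mod 43), so λ ≡ 12.
  x = λ² - 35 - 38 = 144 - 73 ≡ 28; y = λ·(35 - 28) - 39 ≡ 2. → (28, 2)
4P: (28, 2) + (38, 32). λ = (32 - 2)/(38 - 28) ≡ 30/10 mod 43. 10⁻¹ ≡ 13 (mod 43) since 10·13 = 130 ≡ 1, so λ ≡ 3.
  x = λ² - 28 - 38 = 9 - 66 ≡ 29; y = λ·(28 - 29) - 2 ≡ 38. → (29, 38)
5P: (29, 38) + (38, 32). λ = (32 - 38)/(38 - 29) ≡ 37/9 mod 43. 9⁻¹ ≡ 24 (mod 43), so λ ≡ 28.
  x = λ² - 29 - 38 = 784 - 67 ≡ 29; y = λ·(29 - 29) - 38 ≡ 5. → (29, 5)
6P: (29, 5) + (38, 32). λ = (32 - 5)/(38 - 29) ≡ 27/9 mod 43. 9⁻¹ ≡ 24 (mod 43), so λ ≡ 3.
  x = λ² - 29 - 38 = 9 - 67 ≡ 28; y = λ·(29 - 28) - 5 ≡ 41. → (28, 41)
7P: (28, 41) + (38, 32). λ = (32 - 41)/(38 - 28) ≡ 34/10 mod 43. 10⁻¹ ≡ 13 (mod 43), so λ ≡ 12.
  x = λ² - 28 - 38 = 144 - 66 ≡ 35; y = λ·(28 - 35) - 41 ≡ 4. → (35, 4)
8P: (35, 4) + (38, 32). λ = (32 - 4)/(38 - 35) ≡ 28/3 mod 43. 3⁻¹ ≡ 29 (mod 43) since 3·29 = 87 ≡ 1, so λ ≡ 38.
  x = λ² - 35 - 38 = 1444 - 73 ≡ 38; y = λ·(35 - 38) - 4 ≡ 11. → (38, 11)
9P: (38, 11) + (38, 32): same x and y₁ ≡ -y₂, so the sum is the point at infinity.
9P = the point at infinity, so the order is 9.

9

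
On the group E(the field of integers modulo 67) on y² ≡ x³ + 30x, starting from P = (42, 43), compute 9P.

Double-and-add on 9 = (1001)₂. Start with P = (42, 43) for the leading 1-bit.
double: tangent at (42, 43): λ = (3·42² + 30)/(2·43) ≡ 29/19. 19⁻¹ ≡ 60 (mod 67) since 19·60 = 1140 ≡ 1, so λ ≡ 29·60 ≡ 65.
  x = λ² - 42 - 42 = 4225 - 84 ≡ 54; y = λ·(42 - 54) - 43 ≡ 48. → (54, 48)
double: tangent at (54, 48): λ = (3·54² + 30)/(2·48) ≡ 1/29. 29⁻¹ ≡ 37 (mod 67), so λ ≡ 1·37 ≡ 37.
  x = λ² - 54 - 54 = 1369 - 108 ≡ 55; y = λ·(54 - 55) - 48 ≡ 49. → (55, 49)
double: tangent at (55, 49): λ = (3·55² + 30)/(2·49) ≡ 60/31. 31⁻¹ ≡ 13 (mod 67) since 31·13 = 403 ≡ 1, so λ ≡ 60·13 ≡ 43.
  x = λ² - 55 - 55 = 1849 - 110 ≡ 64; y = λ·(55 - 64) - 49 ≡ 33. → (64, 33)
add P: (64, 33) + (42, 43). λ = (43 - 33)/(42 - 64) ≡ 10/45 mod 67. 45⁻¹ ≡ 3 (mod 67), so λ ≡ 30.
  x = λ² - 64 - 42 = 900 - 106 ≡ 57; y = λ·(64 - 57) - 33 ≡ 43. → (57, 43)

(57, 43)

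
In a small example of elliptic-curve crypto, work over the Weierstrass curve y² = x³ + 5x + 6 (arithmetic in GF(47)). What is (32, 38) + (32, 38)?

(46, 0)

tangent at (32, 38): λ = (3·32² + 5)/(2·38) ≡ 22/29. 29⁻¹ ≡ 13 (mod 47), so λ ≡ 22·13 ≡ 4.
  x = λ² - 32 - 32 = 16 - 64 ≡ 46; y = λ·(32 - 46) - 38 ≡ 0. → (46, 0)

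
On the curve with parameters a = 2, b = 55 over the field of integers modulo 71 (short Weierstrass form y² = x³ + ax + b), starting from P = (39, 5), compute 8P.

Repeated addition: build up to 8P.
2P: tangent at (39, 5): λ = (3·39² + 2)/(2·5) ≡ 21/10. 10⁻¹ ≡ 64 (mod 71) since 10·64 = 640 ≡ 1, so λ ≡ 21·64 ≡ 66.
  x = λ² - 39 - 39 = 4356 - 78 ≡ 18; y = λ·(39 - 18) - 5 ≡ 32. → (18, 32)
3P: (18, 32) + (39, 5). λ = (5 - 32)/(39 - 18) ≡ 44/21 mod 71. 21⁻¹ ≡ 44 (mod 71) since 21·44 = 924 ≡ 1, so λ ≡ 19.
  x = λ² - 18 - 39 = 361 - 57 ≡ 20; y = λ·(18 - 20) - 32 ≡ 1. → (20, 1)
4P: (20, 1) + (39, 5). λ = (5 - 1)/(39 - 20) ≡ 4/19 mod 71. 19⁻¹ ≡ 15 (mod 71), so λ ≡ 60.
  x = λ² - 20 - 39 = 3600 - 59 ≡ 62; y = λ·(20 - 62) - 1 ≡ 35. → (62, 35)
5P: (62, 35) + (39, 5). λ = (5 - 35)/(39 - 62) ≡ 41/48 mod 71. 48⁻¹ ≡ 37 (mod 71), so λ ≡ 26.
  x = λ² - 62 - 39 = 676 - 101 ≡ 7; y = λ·(62 - 7) - 35 ≡ 46. → (7, 46)
6P: (7, 46) + (39, 5). λ = (5 - 46)/(39 - 7) ≡ 30/32 mod 71. 32⁻¹ ≡ 20 (mod 71), so λ ≡ 32.
  x = λ² - 7 - 39 = 1024 - 46 ≡ 55; y = λ·(7 - 55) - 46 ≡ 51. → (55, 51)
7P: (55, 51) + (39, 5). λ = (5 - 51)/(39 - 55) ≡ 25/55 mod 71. 55⁻¹ ≡ 31 (mod 71), so λ ≡ 65.
  x = λ² - 55 - 39 = 4225 - 94 ≡ 13; y = λ·(55 - 13) - 51 ≡ 52. → (13, 52)
8P: (13, 52) + (39, 5). λ = (5 - 52)/(39 - 13) ≡ 24/26 mod 71. 26⁻¹ ≡ 41 (mod 71), so λ ≡ 61.
  x = λ² - 13 - 39 = 3721 - 52 ≡ 48; y = λ·(13 - 48) - 52 ≡ 14. → (48, 14)

(48, 14)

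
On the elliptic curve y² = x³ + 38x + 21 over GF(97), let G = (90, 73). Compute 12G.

(8, 35)

Double-and-add on 12 = (1100)₂. Start with G = (90, 73) for the leading 1-bit.
double: tangent at (90, 73): λ = (3·90² + 38)/(2·73) ≡ 88/49. 49⁻¹ ≡ 2 (mod 97), so λ ≡ 88·2 ≡ 79.
  x = λ² - 90 - 90 = 6241 - 180 ≡ 47; y = λ·(90 - 47) - 73 ≡ 26. → (47, 26)
add G: (47, 26) + (90, 73). λ = (73 - 26)/(90 - 47) ≡ 47/43 mod 97. 43⁻¹ ≡ 88 (mod 97), so λ ≡ 62.
  x = λ² - 47 - 90 = 3844 - 137 ≡ 21; y = λ·(47 - 21) - 26 ≡ 34. → (21, 34)
double: tangent at (21, 34): λ = (3·21² + 38)/(2·34) ≡ 3/68. 68⁻¹ ≡ 10 (mod 97), so λ ≡ 3·10 ≡ 30.
  x = λ² - 21 - 21 = 900 - 42 ≡ 82; y = λ·(21 - 82) - 34 ≡ 76. → (82, 76)
double: tangent at (82, 76): λ = (3·82² + 38)/(2·76) ≡ 34/55. 55⁻¹ ≡ 30 (mod 97) since 55·30 = 1650 ≡ 1, so λ ≡ 34·30 ≡ 50.
  x = λ² - 82 - 82 = 2500 - 164 ≡ 8; y = λ·(82 - 8) - 76 ≡ 35. → (8, 35)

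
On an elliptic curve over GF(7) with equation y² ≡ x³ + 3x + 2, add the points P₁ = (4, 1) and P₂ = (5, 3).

(2, 3)

(4, 1) + (5, 3). λ = (3 - 1)/(5 - 4) ≡ 2/1 mod 7. 1⁻¹ ≡ 1 (mod 7) since 1·1 = 1 ≡ 1, so λ ≡ 2.
  x = λ² - 4 - 5 = 4 - 9 ≡ 2; y = λ·(4 - 2) - 1 ≡ 3. → (2, 3)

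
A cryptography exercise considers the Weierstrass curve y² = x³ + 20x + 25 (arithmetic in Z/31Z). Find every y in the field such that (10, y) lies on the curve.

4, 27

x³ + 20x + 25 = 1225 ≡ 16 (mod 31).
Square roots of 16 mod 31: 4 and 27 (since 4² = 16 ≡ 16).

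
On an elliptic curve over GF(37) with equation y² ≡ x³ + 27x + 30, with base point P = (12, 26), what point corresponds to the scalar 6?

Double-and-add on 6 = (110)₂. Start with P = (12, 26) for the leading 1-bit.
double: tangent at (12, 26): λ = (3·12² + 27)/(2·26) ≡ 15/15. 15⁻¹ ≡ 5 (mod 37), so λ ≡ 15·5 ≡ 1.
  x = λ² - 12 - 12 = 1 - 24 ≡ 14; y = λ·(12 - 14) - 26 ≡ 9. → (14, 9)
add P: (14, 9) + (12, 26). λ = (26 - 9)/(12 - 14) ≡ 17/35 mod 37. 35⁻¹ ≡ 18 (mod 37) since 35·18 = 630 ≡ 1, so λ ≡ 10.
  x = λ² - 14 - 12 = 100 - 26 ≡ 0; y = λ·(14 - 0) - 9 ≡ 20. → (0, 20)
double: tangent at (0, 20): λ = (3·0² + 27)/(2·20) ≡ 27/3. 3⁻¹ ≡ 25 (mod 37), so λ ≡ 27·25 ≡ 9.
  x = λ² - 0 - 0 = 81 - 0 ≡ 7; y = λ·(0 - 7) - 20 ≡ 28. → (7, 28)

(7, 28)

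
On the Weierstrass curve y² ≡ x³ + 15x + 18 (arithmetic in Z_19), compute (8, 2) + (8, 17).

The two points share x = 8 and their y-coordinates satisfy 2 + 17 ≡ 0 (mod 19), so they are inverses. Their sum is the point at infinity.

O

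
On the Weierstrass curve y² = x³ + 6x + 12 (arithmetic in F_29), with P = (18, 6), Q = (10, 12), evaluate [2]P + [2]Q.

First 2P:
Repeated addition: build up to 2P.
2P: tangent at (18, 6): λ = (3·18² + 6)/(2·6) ≡ 21/12. 12⁻¹ ≡ 17 (mod 29) since 12·17 = 204 ≡ 1, so λ ≡ 21·17 ≡ 9.
  x = λ² - 18 - 18 = 81 - 36 ≡ 16; y = λ·(18 - 16) - 6 ≡ 12. → (16, 12)
2P = (16, 12).
Next 2Q:
Repeated addition: build up to 2Q.
2Q: tangent at (10, 12): λ = (3·10² + 6)/(2·12) ≡ 16/24. 24⁻¹ ≡ 23 (mod 29) since 24·23 = 552 ≡ 1, so λ ≡ 16·23 ≡ 20.
  x = λ² - 10 - 10 = 400 - 20 ≡ 3; y = λ·(10 - 3) - 12 ≡ 12. → (3, 12)
2Q = (3, 12).
Finally 2P + 2Q:
(16, 12) + (3, 12). λ = (12 - 12)/(3 - 16) ≡ 0/16 mod 29. 16⁻¹ ≡ 20 (mod 29) since 16·20 = 320 ≡ 1, so λ ≡ 0.
  x = λ² - 16 - 3 = 0 - 19 ≡ 10; y = λ·(16 - 10) - 12 ≡ 17. → (10, 17)

(10, 17)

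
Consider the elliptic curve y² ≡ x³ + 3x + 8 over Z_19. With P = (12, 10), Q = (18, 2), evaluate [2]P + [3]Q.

First 2P:
Repeated addition: build up to 2P.
2P: tangent at (12, 10): λ = (3·12² + 3)/(2·10) ≡ 17/1. 1⁻¹ ≡ 1 (mod 19) since 1·1 = 1 ≡ 1, so λ ≡ 17·1 ≡ 17.
  x = λ² - 12 - 12 = 289 - 24 ≡ 18; y = λ·(12 - 18) - 10 ≡ 2. → (18, 2)
2P = (18, 2).
Next 3Q:
Repeated addition: build up to 3Q.
2Q: tangent at (18, 2): λ = (3·18² + 3)/(2·2) ≡ 6/4. 4⁻¹ ≡ 5 (mod 19) since 4·5 = 20 ≡ 1, so λ ≡ 6·5 ≡ 11.
  x = λ² - 18 - 18 = 121 - 36 ≡ 9; y = λ·(18 - 9) - 2 ≡ 2. → (9, 2)
3Q: (9, 2) + (18, 2). λ = (2 - 2)/(18 - 9) ≡ 0/9 mod 19. 9⁻¹ ≡ 17 (mod 19) since 9·17 = 153 ≡ 1, so λ ≡ 0.
  x = λ² - 9 - 18 = 0 - 27 ≡ 11; y = λ·(9 - 11) - 2 ≡ 17. → (11, 17)
3Q = (11, 17).
Finally 2P + 3Q:
(18, 2) + (11, 17). λ = (17 - 2)/(11 - 18) ≡ 15/12 mod 19. 12⁻¹ ≡ 8 (mod 19) since 12·8 = 96 ≡ 1, so λ ≡ 6.
  x = λ² - 18 - 11 = 36 - 29 ≡ 7; y = λ·(18 - 7) - 2 ≡ 7. → (7, 7)

(7, 7)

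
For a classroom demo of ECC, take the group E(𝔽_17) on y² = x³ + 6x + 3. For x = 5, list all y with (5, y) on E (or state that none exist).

x³ + 6x + 3 = 158 ≡ 5 (mod 17).
5 is a non-residue mod 17; no y exists.

none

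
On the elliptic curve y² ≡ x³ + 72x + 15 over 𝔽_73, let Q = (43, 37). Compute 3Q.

Repeated addition: build up to 3Q.
2Q: tangent at (43, 37): λ = (3·43² + 72)/(2·37) ≡ 71/1. 1⁻¹ ≡ 1 (mod 73), so λ ≡ 71·1 ≡ 71.
  x = λ² - 43 - 43 = 5041 - 86 ≡ 64; y = λ·(43 - 64) - 37 ≡ 5. → (64, 5)
3Q: (64, 5) + (43, 37). λ = (37 - 5)/(43 - 64) ≡ 32/52 mod 73. 52⁻¹ ≡ 66 (mod 73) since 52·66 = 3432 ≡ 1, so λ ≡ 68.
  x = λ² - 64 - 43 = 4624 - 107 ≡ 64; y = λ·(64 - 64) - 5 ≡ 68. → (64, 68)

(64, 68)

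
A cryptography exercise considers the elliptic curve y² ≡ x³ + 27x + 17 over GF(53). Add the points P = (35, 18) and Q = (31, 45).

(16, 26)

(35, 18) + (31, 45). λ = (45 - 18)/(31 - 35) ≡ 27/49 mod 53. 49⁻¹ ≡ 13 (mod 53) since 49·13 = 637 ≡ 1, so λ ≡ 33.
  x = λ² - 35 - 31 = 1089 - 66 ≡ 16; y = λ·(35 - 16) - 18 ≡ 26. → (16, 26)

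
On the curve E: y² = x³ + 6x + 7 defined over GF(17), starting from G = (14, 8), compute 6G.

(3, 16)

Double-and-add on 6 = (110)₂. Start with G = (14, 8) for the leading 1-bit.
double: tangent at (14, 8): λ = (3·14² + 6)/(2·8) ≡ 16/16. 16⁻¹ ≡ 16 (mod 17), so λ ≡ 16·16 ≡ 1.
  x = λ² - 14 - 14 = 1 - 28 ≡ 7; y = λ·(14 - 7) - 8 ≡ 16. → (7, 16)
add G: (7, 16) + (14, 8). λ = (8 - 16)/(14 - 7) ≡ 9/7 mod 17. 7⁻¹ ≡ 5 (mod 17), so λ ≡ 11.
  x = λ² - 7 - 14 = 121 - 21 ≡ 15; y = λ·(7 - 15) - 16 ≡ 15. → (15, 15)
double: tangent at (15, 15): λ = (3·15² + 6)/(2·15) ≡ 1/13. 13⁻¹ ≡ 4 (mod 17) since 13·4 = 52 ≡ 1, so λ ≡ 1·4 ≡ 4.
  x = λ² - 15 - 15 = 16 - 30 ≡ 3; y = λ·(15 - 3) - 15 ≡ 16. → (3, 16)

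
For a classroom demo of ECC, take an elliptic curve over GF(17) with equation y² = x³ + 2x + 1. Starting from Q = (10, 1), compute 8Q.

Repeated addition: build up to 8Q.
2Q: tangent at (10, 1): λ = (3·10² + 2)/(2·1) ≡ 13/2. 2⁻¹ ≡ 9 (mod 17) since 2·9 = 18 ≡ 1, so λ ≡ 13·9 ≡ 15.
  x = λ² - 10 - 10 = 225 - 20 ≡ 1; y = λ·(10 - 1) - 1 ≡ 15. → (1, 15)
3Q: (1, 15) + (10, 1). λ = (1 - 15)/(10 - 1) ≡ 3/9 mod 17. 9⁻¹ ≡ 2 (mod 17), so λ ≡ 6.
  x = λ² - 1 - 10 = 36 - 11 ≡ 8; y = λ·(1 - 8) - 15 ≡ 11. → (8, 11)
4Q: (8, 11) + (10, 1). λ = (1 - 11)/(10 - 8) ≡ 7/2 mod 17. 2⁻¹ ≡ 9 (mod 17), so λ ≡ 12.
  x = λ² - 8 - 10 = 144 - 18 ≡ 7; y = λ·(8 - 7) - 11 ≡ 1. → (7, 1)
5Q: (7, 1) + (10, 1). λ = (1 - 1)/(10 - 7) ≡ 0/3 mod 17. 3⁻¹ ≡ 6 (mod 17), so λ ≡ 0.
  x = λ² - 7 - 10 = 0 - 17 ≡ 0; y = λ·(7 - 0) - 1 ≡ 16. → (0, 16)
6Q: (0, 16) + (10, 1). λ = (1 - 16)/(10 - 0) ≡ 2/10 mod 17. 10⁻¹ ≡ 12 (mod 17) since 10·12 = 120 ≡ 1, so λ ≡ 7.
  x = λ² - 0 - 10 = 49 - 10 ≡ 5; y = λ·(0 - 5) - 16 ≡ 0. → (5, 0)
7Q: (5, 0) + (10, 1). λ = (1 - 0)/(10 - 5) ≡ 1/5 mod 17. 5⁻¹ ≡ 7 (mod 17), so λ ≡ 7.
  x = λ² - 5 - 10 = 49 - 15 ≡ 0; y = λ·(5 - 0) - 0 ≡ 1. → (0, 1)
8Q: (0, 1) + (10, 1). λ = (1 - 1)/(10 - 0) ≡ 0/10 mod 17. 10⁻¹ ≡ 12 (mod 17) since 10·12 = 120 ≡ 1, so λ ≡ 0.
  x = λ² - 0 - 10 = 0 - 10 ≡ 7; y = λ·(0 - 7) - 1 ≡ 16. → (7, 16)

(7, 16)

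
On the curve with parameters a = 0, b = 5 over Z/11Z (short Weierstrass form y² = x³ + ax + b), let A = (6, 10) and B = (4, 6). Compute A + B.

(6, 10) + (4, 6). λ = (6 - 10)/(4 - 6) ≡ 7/9 mod 11. 9⁻¹ ≡ 5 (mod 11) since 9·5 = 45 ≡ 1, so λ ≡ 2.
  x = λ² - 6 - 4 = 4 - 10 ≡ 5; y = λ·(6 - 5) - 10 ≡ 3. → (5, 3)

(5, 3)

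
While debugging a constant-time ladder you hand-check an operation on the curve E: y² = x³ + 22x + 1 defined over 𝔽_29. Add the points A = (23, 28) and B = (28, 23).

(8, 15)

(23, 28) + (28, 23). λ = (23 - 28)/(28 - 23) ≡ 24/5 mod 29. 5⁻¹ ≡ 6 (mod 29) since 5·6 = 30 ≡ 1, so λ ≡ 28.
  x = λ² - 23 - 28 = 784 - 51 ≡ 8; y = λ·(23 - 8) - 28 ≡ 15. → (8, 15)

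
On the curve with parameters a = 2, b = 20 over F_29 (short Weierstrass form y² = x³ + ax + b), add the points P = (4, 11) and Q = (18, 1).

(4, 11) + (18, 1). λ = (1 - 11)/(18 - 4) ≡ 19/14 mod 29. 14⁻¹ ≡ 27 (mod 29), so λ ≡ 20.
  x = λ² - 4 - 18 = 400 - 22 ≡ 1; y = λ·(4 - 1) - 11 ≡ 20. → (1, 20)

(1, 20)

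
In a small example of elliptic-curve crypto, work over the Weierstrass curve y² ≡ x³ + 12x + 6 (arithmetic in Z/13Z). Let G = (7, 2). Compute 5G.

(2, 8)

Repeated addition: build up to 5G.
2G: tangent at (7, 2): λ = (3·7² + 12)/(2·2) ≡ 3/4. 4⁻¹ ≡ 10 (mod 13), so λ ≡ 3·10 ≡ 4.
  x = λ² - 7 - 7 = 16 - 14 ≡ 2; y = λ·(7 - 2) - 2 ≡ 5. → (2, 5)
3G: (2, 5) + (7, 2). λ = (2 - 5)/(7 - 2) ≡ 10/5 mod 13. 5⁻¹ ≡ 8 (mod 13), so λ ≡ 2.
  x = λ² - 2 - 7 = 4 - 9 ≡ 8; y = λ·(2 - 8) - 5 ≡ 9. → (8, 9)
4G: (8, 9) + (7, 2). λ = (2 - 9)/(7 - 8) ≡ 6/12 mod 13. 12⁻¹ ≡ 12 (mod 13) since 12·12 = 144 ≡ 1, so λ ≡ 7.
  x = λ² - 8 - 7 = 49 - 15 ≡ 8; y = λ·(8 - 8) - 9 ≡ 4. → (8, 4)
5G: (8, 4) + (7, 2). λ = (2 - 4)/(7 - 8) ≡ 11/12 mod 13. 12⁻¹ ≡ 12 (mod 13), so λ ≡ 2.
  x = λ² - 8 - 7 = 4 - 15 ≡ 2; y = λ·(8 - 2) - 4 ≡ 8. → (2, 8)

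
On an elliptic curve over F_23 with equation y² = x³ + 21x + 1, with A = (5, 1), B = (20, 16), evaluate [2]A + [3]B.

First 2A:
Repeated addition: build up to 2A.
2A: tangent at (5, 1): λ = (3·5² + 21)/(2·1) ≡ 4/2. 2⁻¹ ≡ 12 (mod 23), so λ ≡ 4·12 ≡ 2.
  x = λ² - 5 - 5 = 4 - 10 ≡ 17; y = λ·(5 - 17) - 1 ≡ 21. → (17, 21)
2A = (17, 21).
Next 3B:
Repeated addition: build up to 3B.
2B: tangent at (20, 16): λ = (3·20² + 21)/(2·16) ≡ 2/9. 9⁻¹ ≡ 18 (mod 23) since 9·18 = 162 ≡ 1, so λ ≡ 2·18 ≡ 13.
  x = λ² - 20 - 20 = 169 - 40 ≡ 14; y = λ·(20 - 14) - 16 ≡ 16. → (14, 16)
3B: (14, 16) + (20, 16). λ = (16 - 16)/(20 - 14) ≡ 0/6 mod 23. 6⁻¹ ≡ 4 (mod 23), so λ ≡ 0.
  x = λ² - 14 - 20 = 0 - 34 ≡ 12; y = λ·(14 - 12) - 16 ≡ 7. → (12, 7)
3B = (12, 7).
Finally 2A + 3B:
(17, 21) + (12, 7). λ = (7 - 21)/(12 - 17) ≡ 9/18 mod 23. 18⁻¹ ≡ 9 (mod 23), so λ ≡ 12.
  x = λ² - 17 - 12 = 144 - 29 ≡ 0; y = λ·(17 - 0) - 21 ≡ 22. → (0, 22)

(0, 22)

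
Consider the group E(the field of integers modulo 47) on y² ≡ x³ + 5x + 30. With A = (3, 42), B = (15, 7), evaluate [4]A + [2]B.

First 4A:
Repeated addition: build up to 4A.
2A: tangent at (3, 42): λ = (3·3² + 5)/(2·42) ≡ 32/37. 37⁻¹ ≡ 14 (mod 47), so λ ≡ 32·14 ≡ 25.
  x = λ² - 3 - 3 = 625 - 6 ≡ 8; y = λ·(3 - 8) - 42 ≡ 21. → (8, 21)
3A: (8, 21) + (3, 42). λ = (42 - 21)/(3 - 8) ≡ 21/42 mod 47. 42⁻¹ ≡ 28 (mod 47), so λ ≡ 24.
  x = λ² - 8 - 3 = 576 - 11 ≡ 1; y = λ·(8 - 1) - 21 ≡ 6. → (1, 6)
4A: (1, 6) + (3, 42). λ = (42 - 6)/(3 - 1) ≡ 36/2 mod 47. 2⁻¹ ≡ 24 (mod 47) since 2·24 = 48 ≡ 1, so λ ≡ 18.
  x = λ² - 1 - 3 = 324 - 4 ≡ 38; y = λ·(1 - 38) - 6 ≡ 33. → (38, 33)
4A = (38, 33).
Next 2B:
Repeated addition: build up to 2B.
2B: tangent at (15, 7): λ = (3·15² + 5)/(2·7) ≡ 22/14. 14⁻¹ ≡ 37 (mod 47), so λ ≡ 22·37 ≡ 15.
  x = λ² - 15 - 15 = 225 - 30 ≡ 7; y = λ·(15 - 7) - 7 ≡ 19. → (7, 19)
2B = (7, 19).
Finally 4A + 2B:
(38, 33) + (7, 19). λ = (19 - 33)/(7 - 38) ≡ 33/16 mod 47. 16⁻¹ ≡ 3 (mod 47), so λ ≡ 5.
  x = λ² - 38 - 7 = 25 - 45 ≡ 27; y = λ·(38 - 27) - 33 ≡ 22. → (27, 22)

(27, 22)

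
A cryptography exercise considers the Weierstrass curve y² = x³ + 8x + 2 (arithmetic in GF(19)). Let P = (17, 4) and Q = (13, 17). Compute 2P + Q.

(17, 15)

First 2P:
Repeated addition: build up to 2P.
2P: tangent at (17, 4): λ = (3·17² + 8)/(2·4) ≡ 1/8. 8⁻¹ ≡ 12 (mod 19), so λ ≡ 1·12 ≡ 12.
  x = λ² - 17 - 17 = 144 - 34 ≡ 15; y = λ·(17 - 15) - 4 ≡ 1. → (15, 1)
2P = (15, 1).
Finally 2P + Q:
(15, 1) + (13, 17). λ = (17 - 1)/(13 - 15) ≡ 16/17 mod 19. 17⁻¹ ≡ 9 (mod 19) since 17·9 = 153 ≡ 1, so λ ≡ 11.
  x = λ² - 15 - 13 = 121 - 28 ≡ 17; y = λ·(15 - 17) - 1 ≡ 15. → (17, 15)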